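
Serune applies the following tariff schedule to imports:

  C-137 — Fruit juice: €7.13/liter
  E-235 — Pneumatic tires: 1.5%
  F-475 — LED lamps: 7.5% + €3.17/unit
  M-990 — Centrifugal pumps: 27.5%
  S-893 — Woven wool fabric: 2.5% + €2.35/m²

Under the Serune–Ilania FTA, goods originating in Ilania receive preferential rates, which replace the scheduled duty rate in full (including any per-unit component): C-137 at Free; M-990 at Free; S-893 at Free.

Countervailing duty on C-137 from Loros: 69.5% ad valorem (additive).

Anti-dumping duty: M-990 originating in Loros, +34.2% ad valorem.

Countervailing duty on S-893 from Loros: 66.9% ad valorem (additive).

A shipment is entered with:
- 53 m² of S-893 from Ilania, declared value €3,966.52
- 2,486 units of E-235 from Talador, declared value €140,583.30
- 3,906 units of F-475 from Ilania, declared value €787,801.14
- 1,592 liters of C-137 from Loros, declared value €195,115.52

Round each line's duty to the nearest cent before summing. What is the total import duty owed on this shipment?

Line 1 (S-893, Ilania, 53 m², €3,966.52):
Base rate for S-893 is 2.5% + €2.35/m².
Origin Ilania qualifies under the Serune–Ilania agreement and S-893 is covered: preferential rate Free applies instead.
The additional-duty order on S-893 targets Loros, not Ilania; it does not apply.
Duty = €3,966.52 × 0% = €0.00.
Line 2 (E-235, Talador, 2,486 units, €140,583.30):
Base rate for E-235 is 1.5%.
Duty = €140,583.30 × 1.5% = €2,108.75.
Line 3 (F-475, Ilania, 3,906 units, €787,801.14):
Base rate for F-475 is 7.5% + €3.17/unit.
Origin Ilania is the FTA partner but F-475 is not on the preference list; base rate stands.
Duty = €787,801.14 × 7.5% + 3,906 × €3.17 = €71,467.11.
Line 4 (C-137, Loros, 1,592 liters, €195,115.52):
Base rate for C-137 is €7.13/liter.
C-137 has an FTA preferential rate, but origin Loros is not Ilania; base rate stands.
Additional duty on C-137 from Loros: +69.5% ad valorem. Applied ad valorem rate = 69.5%.
Duty = €195,115.52 × 69.5% + 1,592 × €7.13 = €146,956.25.
Total = €0.00 + €2,108.75 + €71,467.11 + €146,956.25 = €220,532.11.

€220,532.11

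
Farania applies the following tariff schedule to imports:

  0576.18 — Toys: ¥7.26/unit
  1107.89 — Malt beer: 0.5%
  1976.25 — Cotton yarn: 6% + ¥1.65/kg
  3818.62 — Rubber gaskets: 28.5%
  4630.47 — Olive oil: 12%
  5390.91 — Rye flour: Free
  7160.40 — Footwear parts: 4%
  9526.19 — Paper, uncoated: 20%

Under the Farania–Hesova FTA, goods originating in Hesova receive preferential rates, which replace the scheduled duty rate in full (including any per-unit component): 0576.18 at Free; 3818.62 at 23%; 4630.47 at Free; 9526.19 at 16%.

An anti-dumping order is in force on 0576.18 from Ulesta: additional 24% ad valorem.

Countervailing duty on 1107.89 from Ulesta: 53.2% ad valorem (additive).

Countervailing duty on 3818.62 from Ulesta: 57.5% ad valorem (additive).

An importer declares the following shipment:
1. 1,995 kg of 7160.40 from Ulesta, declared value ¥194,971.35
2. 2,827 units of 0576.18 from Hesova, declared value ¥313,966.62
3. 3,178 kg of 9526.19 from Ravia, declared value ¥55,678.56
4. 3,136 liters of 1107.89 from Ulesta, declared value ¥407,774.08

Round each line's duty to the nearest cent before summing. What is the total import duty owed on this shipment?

¥237,909.24

Line 1 (7160.40, Ulesta, 1,995 kg, ¥194,971.35):
Base rate for 7160.40 is 4%.
Duty = ¥194,971.35 × 4% = ¥7,798.85.
Line 2 (0576.18, Hesova, 2,827 units, ¥313,966.62):
Base rate for 0576.18 is ¥7.26/unit.
Origin Hesova qualifies under the Farania–Hesova agreement and 0576.18 is covered: preferential rate Free applies instead.
The additional-duty order on 0576.18 targets Ulesta, not Hesova; it does not apply.
Duty = ¥313,966.62 × 0% = ¥0.00.
Line 3 (9526.19, Ravia, 3,178 kg, ¥55,678.56):
Base rate for 9526.19 is 20%.
9526.19 has an FTA preferential rate, but origin Ravia is not Hesova; base rate stands.
Duty = ¥55,678.56 × 20% = ¥11,135.71.
Line 4 (1107.89, Ulesta, 3,136 liters, ¥407,774.08):
Base rate for 1107.89 is 0.5%.
Additional duty on 1107.89 from Ulesta: +53.2%. Applied ad valorem rate: 0.5% + 53.2% = 53.7%.
Duty = ¥407,774.08 × 53.7% = ¥218,974.68.
Total = ¥7,798.85 + ¥0.00 + ¥11,135.71 + ¥218,974.68 = ¥237,909.24.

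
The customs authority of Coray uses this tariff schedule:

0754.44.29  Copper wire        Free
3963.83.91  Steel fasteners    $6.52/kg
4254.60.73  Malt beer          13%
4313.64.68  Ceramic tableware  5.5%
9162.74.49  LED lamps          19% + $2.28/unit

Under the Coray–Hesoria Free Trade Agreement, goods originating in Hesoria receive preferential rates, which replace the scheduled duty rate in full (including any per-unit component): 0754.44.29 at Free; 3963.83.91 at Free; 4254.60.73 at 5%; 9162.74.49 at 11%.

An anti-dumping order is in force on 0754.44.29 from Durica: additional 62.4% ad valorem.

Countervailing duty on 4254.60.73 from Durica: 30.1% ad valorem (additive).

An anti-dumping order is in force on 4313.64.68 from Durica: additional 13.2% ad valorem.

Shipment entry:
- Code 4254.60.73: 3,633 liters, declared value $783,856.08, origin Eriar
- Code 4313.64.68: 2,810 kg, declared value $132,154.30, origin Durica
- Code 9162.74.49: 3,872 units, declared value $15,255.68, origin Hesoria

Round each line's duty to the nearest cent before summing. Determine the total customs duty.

Line 1 (4254.60.73, Eriar, 3,633 liters, $783,856.08):
Base rate for 4254.60.73 is 13%.
4254.60.73 has an FTA preferential rate, but origin Eriar is not Hesoria; base rate stands.
The additional-duty order on 4254.60.73 targets Durica, not Eriar; it does not apply.
Duty = $783,856.08 × 13% = $101,901.29.
Line 2 (4313.64.68, Durica, 2,810 kg, $132,154.30):
Base rate for 4313.64.68 is 5.5%.
Additional duty on 4313.64.68 from Durica: +13.2%. Applied ad valorem rate: 5.5% + 13.2% = 18.7%.
Duty = $132,154.30 × 18.7% = $24,712.85.
Line 3 (9162.74.49, Hesoria, 3,872 units, $15,255.68):
Base rate for 9162.74.49 is 19% + $2.28/unit.
Origin Hesoria qualifies under the Coray–Hesoria agreement and 9162.74.49 is covered: preferential rate 11% applies instead.
Duty = $15,255.68 × 11% = $1,678.12.
Total = $101,901.29 + $24,712.85 + $1,678.12 = $128,292.26.

$128,292.26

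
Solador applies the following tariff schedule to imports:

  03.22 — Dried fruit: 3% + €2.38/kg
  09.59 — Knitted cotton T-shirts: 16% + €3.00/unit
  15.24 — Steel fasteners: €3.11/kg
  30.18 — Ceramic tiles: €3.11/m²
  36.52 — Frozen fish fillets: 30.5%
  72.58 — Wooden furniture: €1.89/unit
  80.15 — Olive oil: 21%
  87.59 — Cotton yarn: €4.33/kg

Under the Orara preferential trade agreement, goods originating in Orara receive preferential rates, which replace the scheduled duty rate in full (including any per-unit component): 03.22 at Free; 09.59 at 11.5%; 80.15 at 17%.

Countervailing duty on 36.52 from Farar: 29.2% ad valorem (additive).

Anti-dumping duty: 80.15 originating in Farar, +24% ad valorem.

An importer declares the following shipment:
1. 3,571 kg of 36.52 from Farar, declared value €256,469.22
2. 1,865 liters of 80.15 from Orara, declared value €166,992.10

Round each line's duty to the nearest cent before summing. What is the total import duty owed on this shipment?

€181,500.78

Line 1 (36.52, Farar, 3,571 kg, €256,469.22):
Base rate for 36.52 is 30.5%.
Additional duty on 36.52 from Farar: +29.2%. Applied ad valorem rate: 30.5% + 29.2% = 59.7%.
Duty = €256,469.22 × 59.7% = €153,112.12.
Line 2 (80.15, Orara, 1,865 liters, €166,992.10):
Base rate for 80.15 is 21%.
Origin Orara qualifies under the Solador–Orara agreement and 80.15 is covered: preferential rate 17% applies instead.
The additional-duty order on 80.15 targets Farar, not Orara; it does not apply.
Duty = €166,992.10 × 17% = €28,388.66.
Total = €153,112.12 + €28,388.66 = €181,500.78.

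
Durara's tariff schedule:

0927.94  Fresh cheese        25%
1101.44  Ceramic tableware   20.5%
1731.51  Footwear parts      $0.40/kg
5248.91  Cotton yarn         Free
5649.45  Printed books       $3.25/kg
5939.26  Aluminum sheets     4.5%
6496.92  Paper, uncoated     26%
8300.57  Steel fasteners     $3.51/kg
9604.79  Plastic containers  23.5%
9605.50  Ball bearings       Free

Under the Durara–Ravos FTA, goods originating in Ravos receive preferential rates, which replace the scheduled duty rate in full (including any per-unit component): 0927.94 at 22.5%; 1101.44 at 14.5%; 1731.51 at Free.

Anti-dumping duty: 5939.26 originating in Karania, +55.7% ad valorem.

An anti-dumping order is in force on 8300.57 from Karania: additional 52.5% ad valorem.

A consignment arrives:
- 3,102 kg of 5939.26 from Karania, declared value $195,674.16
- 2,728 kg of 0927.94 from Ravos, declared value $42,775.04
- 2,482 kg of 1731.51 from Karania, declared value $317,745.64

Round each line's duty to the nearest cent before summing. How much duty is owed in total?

Line 1 (5939.26, Karania, 3,102 kg, $195,674.16):
Base rate for 5939.26 is 4.5%.
Additional duty on 5939.26 from Karania: +55.7%. Applied ad valorem rate: 4.5% + 55.7% = 60.2%.
Duty = $195,674.16 × 60.2% = $117,795.84.
Line 2 (0927.94, Ravos, 2,728 kg, $42,775.04):
Base rate for 0927.94 is 25%.
Origin Ravos qualifies under the Durara–Ravos agreement and 0927.94 is covered: preferential rate 22.5% applies instead.
Duty = $42,775.04 × 22.5% = $9,624.38.
Line 3 (1731.51, Karania, 2,482 kg, $317,745.64):
Base rate for 1731.51 is $0.40/kg.
1731.51 has an FTA preferential rate, but origin Karania is not Ravos; base rate stands.
Duty = 2,482 × $0.40 = $992.80.
Total = $117,795.84 + $9,624.38 + $992.80 = $128,413.02.

$128,413.02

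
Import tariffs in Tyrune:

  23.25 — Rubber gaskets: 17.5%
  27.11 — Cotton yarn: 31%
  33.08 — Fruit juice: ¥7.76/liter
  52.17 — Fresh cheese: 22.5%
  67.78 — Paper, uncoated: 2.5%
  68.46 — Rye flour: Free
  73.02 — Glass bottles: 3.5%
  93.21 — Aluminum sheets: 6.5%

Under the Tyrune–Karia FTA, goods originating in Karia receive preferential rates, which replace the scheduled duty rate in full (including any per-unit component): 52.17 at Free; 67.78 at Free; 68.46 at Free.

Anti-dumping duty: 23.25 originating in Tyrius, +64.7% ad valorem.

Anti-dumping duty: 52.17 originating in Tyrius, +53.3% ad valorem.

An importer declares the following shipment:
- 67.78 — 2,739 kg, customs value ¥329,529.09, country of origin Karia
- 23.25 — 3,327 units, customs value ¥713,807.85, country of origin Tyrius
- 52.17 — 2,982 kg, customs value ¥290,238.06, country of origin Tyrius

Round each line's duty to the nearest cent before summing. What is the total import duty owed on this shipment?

Line 1 (67.78, Karia, 2,739 kg, ¥329,529.09):
Base rate for 67.78 is 2.5%.
Origin Karia qualifies under the Tyrune–Karia agreement and 67.78 is covered: preferential rate Free applies instead.
Duty = ¥329,529.09 × 0% = ¥0.00.
Line 2 (23.25, Tyrius, 3,327 units, ¥713,807.85):
Base rate for 23.25 is 17.5%.
Additional duty on 23.25 from Tyrius: +64.7%. Applied ad valorem rate: 17.5% + 64.7% = 82.2%.
Duty = ¥713,807.85 × 82.2% = ¥586,750.05.
Line 3 (52.17, Tyrius, 2,982 kg, ¥290,238.06):
Base rate for 52.17 is 22.5%.
52.17 has an FTA preferential rate, but origin Tyrius is not Karia; base rate stands.
Additional duty on 52.17 from Tyrius: +53.3%. Applied ad valorem rate: 22.5% + 53.3% = 75.8%.
Duty = ¥290,238.06 × 75.8% = ¥220,000.45.
Total = ¥0.00 + ¥586,750.05 + ¥220,000.45 = ¥806,750.50.

¥806,750.50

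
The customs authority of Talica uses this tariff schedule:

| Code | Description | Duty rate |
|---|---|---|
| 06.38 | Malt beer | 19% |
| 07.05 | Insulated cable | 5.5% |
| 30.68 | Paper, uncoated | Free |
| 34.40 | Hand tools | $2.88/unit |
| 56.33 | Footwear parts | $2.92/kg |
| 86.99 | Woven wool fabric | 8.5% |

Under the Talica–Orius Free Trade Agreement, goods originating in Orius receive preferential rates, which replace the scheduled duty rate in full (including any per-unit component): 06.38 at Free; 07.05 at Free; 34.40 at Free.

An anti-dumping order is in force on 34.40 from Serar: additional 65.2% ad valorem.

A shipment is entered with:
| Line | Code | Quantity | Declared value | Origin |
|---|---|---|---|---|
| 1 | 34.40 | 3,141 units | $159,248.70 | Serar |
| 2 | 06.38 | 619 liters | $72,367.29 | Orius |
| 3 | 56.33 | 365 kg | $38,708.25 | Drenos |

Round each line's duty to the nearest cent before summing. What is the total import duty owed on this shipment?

$113,942.03

Line 1 (34.40, Serar, 3,141 units, $159,248.70):
Base rate for 34.40 is $2.88/unit.
34.40 has an FTA preferential rate, but origin Serar is not Orius; base rate stands.
Additional duty on 34.40 from Serar: +65.2% ad valorem. Applied ad valorem rate = 65.2%.
Duty = $159,248.70 × 65.2% + 3,141 × $2.88 = $112,876.23.
Line 2 (06.38, Orius, 619 liters, $72,367.29):
Base rate for 06.38 is 19%.
Origin Orius qualifies under the Talica–Orius agreement and 06.38 is covered: preferential rate Free applies instead.
Duty = $72,367.29 × 0% = $0.00.
Line 3 (56.33, Drenos, 365 kg, $38,708.25):
Base rate for 56.33 is $2.92/kg.
Duty = 365 × $2.92 = $1,065.80.
Total = $112,876.23 + $0.00 + $1,065.80 = $113,942.03.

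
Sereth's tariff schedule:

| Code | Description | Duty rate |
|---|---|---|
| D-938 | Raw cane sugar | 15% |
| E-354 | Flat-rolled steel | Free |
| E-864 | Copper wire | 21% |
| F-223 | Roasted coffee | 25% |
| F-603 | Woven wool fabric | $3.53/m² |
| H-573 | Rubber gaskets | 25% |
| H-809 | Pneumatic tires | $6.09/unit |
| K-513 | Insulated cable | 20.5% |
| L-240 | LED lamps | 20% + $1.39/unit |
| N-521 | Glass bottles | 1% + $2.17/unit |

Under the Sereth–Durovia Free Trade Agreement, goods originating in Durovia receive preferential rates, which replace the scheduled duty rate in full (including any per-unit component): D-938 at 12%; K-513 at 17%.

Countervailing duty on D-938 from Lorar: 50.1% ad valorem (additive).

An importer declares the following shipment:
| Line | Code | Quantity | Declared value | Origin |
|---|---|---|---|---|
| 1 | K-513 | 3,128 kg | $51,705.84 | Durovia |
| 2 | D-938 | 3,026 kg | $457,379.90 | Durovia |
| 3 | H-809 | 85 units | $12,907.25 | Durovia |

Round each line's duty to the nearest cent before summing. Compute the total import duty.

$64,193.23

Line 1 (K-513, Durovia, 3,128 kg, $51,705.84):
Base rate for K-513 is 20.5%.
Origin Durovia qualifies under the Sereth–Durovia agreement and K-513 is covered: preferential rate 17% applies instead.
Duty = $51,705.84 × 17% = $8,789.99.
Line 2 (D-938, Durovia, 3,026 kg, $457,379.90):
Base rate for D-938 is 15%.
Origin Durovia qualifies under the Sereth–Durovia agreement and D-938 is covered: preferential rate 12% applies instead.
The additional-duty order on D-938 targets Lorar, not Durovia; it does not apply.
Duty = $457,379.90 × 12% = $54,885.59.
Line 3 (H-809, Durovia, 85 units, $12,907.25):
Base rate for H-809 is $6.09/unit.
Origin Durovia is the FTA partner but H-809 is not on the preference list; base rate stands.
Duty = 85 × $6.09 = $517.65.
Total = $8,789.99 + $54,885.59 + $517.65 = $64,193.23.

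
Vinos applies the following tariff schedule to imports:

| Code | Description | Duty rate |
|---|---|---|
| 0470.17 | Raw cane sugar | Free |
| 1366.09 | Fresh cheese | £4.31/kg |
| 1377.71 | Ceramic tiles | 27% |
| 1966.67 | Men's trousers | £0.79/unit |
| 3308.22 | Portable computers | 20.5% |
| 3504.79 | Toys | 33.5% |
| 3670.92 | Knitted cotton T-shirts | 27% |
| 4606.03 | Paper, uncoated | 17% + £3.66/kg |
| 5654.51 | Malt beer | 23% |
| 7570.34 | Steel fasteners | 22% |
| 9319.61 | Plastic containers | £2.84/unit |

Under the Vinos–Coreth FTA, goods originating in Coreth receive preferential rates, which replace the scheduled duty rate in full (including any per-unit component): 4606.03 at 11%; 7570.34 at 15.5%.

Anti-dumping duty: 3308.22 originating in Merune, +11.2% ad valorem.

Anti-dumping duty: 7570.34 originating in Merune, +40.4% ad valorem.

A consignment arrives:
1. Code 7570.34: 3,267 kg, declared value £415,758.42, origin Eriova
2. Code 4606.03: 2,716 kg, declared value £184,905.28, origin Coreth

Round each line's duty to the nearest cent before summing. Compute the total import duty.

Line 1 (7570.34, Eriova, 3,267 kg, £415,758.42):
Base rate for 7570.34 is 22%.
7570.34 has an FTA preferential rate, but origin Eriova is not Coreth; base rate stands.
The additional-duty order on 7570.34 targets Merune, not Eriova; it does not apply.
Duty = £415,758.42 × 22% = £91,466.85.
Line 2 (4606.03, Coreth, 2,716 kg, £184,905.28):
Base rate for 4606.03 is 17% + £3.66/kg.
Origin Coreth qualifies under the Vinos–Coreth agreement and 4606.03 is covered: preferential rate 11% applies instead.
Duty = £184,905.28 × 11% = £20,339.58.
Total = £91,466.85 + £20,339.58 = £111,806.43.

£111,806.43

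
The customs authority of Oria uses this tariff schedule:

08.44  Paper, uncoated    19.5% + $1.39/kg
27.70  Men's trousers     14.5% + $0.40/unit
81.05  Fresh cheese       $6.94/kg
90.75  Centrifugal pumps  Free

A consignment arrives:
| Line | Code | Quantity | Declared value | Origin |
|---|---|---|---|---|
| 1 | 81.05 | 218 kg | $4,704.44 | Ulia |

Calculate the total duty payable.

$1,512.92

Line 1 (81.05, Ulia, 218 kg, $4,704.44):
Base rate for 81.05 is $6.94/kg.
Duty = 218 × $6.94 = $1,512.92.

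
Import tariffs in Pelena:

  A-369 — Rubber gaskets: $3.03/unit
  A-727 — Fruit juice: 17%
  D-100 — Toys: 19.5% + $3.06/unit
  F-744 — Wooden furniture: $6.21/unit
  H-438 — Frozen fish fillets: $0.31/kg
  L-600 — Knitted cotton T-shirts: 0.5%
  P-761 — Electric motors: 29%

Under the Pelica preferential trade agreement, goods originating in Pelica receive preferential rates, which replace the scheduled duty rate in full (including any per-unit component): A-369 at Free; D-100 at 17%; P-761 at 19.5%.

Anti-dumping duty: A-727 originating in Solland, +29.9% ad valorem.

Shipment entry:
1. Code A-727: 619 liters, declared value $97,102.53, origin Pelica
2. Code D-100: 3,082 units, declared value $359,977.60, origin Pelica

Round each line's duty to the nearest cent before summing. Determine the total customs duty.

Line 1 (A-727, Pelica, 619 liters, $97,102.53):
Base rate for A-727 is 17%.
Origin Pelica is the FTA partner but A-727 is not on the preference list; base rate stands.
The additional-duty order on A-727 targets Solland, not Pelica; it does not apply.
Duty = $97,102.53 × 17% = $16,507.43.
Line 2 (D-100, Pelica, 3,082 units, $359,977.60):
Base rate for D-100 is 19.5% + $3.06/unit.
Origin Pelica qualifies under the Pelena–Pelica agreement and D-100 is covered: preferential rate 17% applies instead.
Duty = $359,977.60 × 17% = $61,196.19.
Total = $16,507.43 + $61,196.19 = $77,703.62.

$77,703.62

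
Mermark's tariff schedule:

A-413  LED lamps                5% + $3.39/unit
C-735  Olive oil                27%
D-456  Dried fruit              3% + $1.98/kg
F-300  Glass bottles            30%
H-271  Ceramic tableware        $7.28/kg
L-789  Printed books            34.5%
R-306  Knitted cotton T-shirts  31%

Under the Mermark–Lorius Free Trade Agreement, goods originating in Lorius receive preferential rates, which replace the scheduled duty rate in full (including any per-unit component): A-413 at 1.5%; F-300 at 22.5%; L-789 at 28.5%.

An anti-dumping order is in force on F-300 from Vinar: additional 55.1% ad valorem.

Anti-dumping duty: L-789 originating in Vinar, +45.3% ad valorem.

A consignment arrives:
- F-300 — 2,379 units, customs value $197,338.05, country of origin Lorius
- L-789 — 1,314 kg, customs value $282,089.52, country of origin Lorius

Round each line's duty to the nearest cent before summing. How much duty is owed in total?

$124,796.57

Line 1 (F-300, Lorius, 2,379 units, $197,338.05):
Base rate for F-300 is 30%.
Origin Lorius qualifies under the Mermark–Lorius agreement and F-300 is covered: preferential rate 22.5% applies instead.
The additional-duty order on F-300 targets Vinar, not Lorius; it does not apply.
Duty = $197,338.05 × 22.5% = $44,401.06.
Line 2 (L-789, Lorius, 1,314 kg, $282,089.52):
Base rate for L-789 is 34.5%.
Origin Lorius qualifies under the Mermark–Lorius agreement and L-789 is covered: preferential rate 28.5% applies instead.
The additional-duty order on L-789 targets Vinar, not Lorius; it does not apply.
Duty = $282,089.52 × 28.5% = $80,395.51.
Total = $44,401.06 + $80,395.51 = $124,796.57.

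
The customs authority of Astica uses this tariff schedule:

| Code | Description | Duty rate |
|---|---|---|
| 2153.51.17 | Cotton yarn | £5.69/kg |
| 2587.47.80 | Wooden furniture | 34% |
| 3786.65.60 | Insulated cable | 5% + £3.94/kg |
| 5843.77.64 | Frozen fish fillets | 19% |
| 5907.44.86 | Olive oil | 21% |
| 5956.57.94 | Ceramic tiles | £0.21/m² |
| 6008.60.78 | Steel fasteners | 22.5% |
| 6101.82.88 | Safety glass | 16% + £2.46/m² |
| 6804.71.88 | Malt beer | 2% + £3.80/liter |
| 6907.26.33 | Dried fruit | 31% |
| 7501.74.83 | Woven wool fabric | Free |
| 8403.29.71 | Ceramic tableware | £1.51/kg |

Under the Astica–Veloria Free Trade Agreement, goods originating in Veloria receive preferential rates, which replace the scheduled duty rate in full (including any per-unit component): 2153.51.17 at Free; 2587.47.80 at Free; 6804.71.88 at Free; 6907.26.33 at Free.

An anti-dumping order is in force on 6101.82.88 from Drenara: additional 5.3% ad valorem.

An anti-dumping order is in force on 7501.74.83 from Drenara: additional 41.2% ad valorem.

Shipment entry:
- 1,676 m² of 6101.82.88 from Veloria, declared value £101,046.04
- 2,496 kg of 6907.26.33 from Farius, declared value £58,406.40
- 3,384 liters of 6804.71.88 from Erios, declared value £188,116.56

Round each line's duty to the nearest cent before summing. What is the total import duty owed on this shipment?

£55,017.84

Line 1 (6101.82.88, Veloria, 1,676 m², £101,046.04):
Base rate for 6101.82.88 is 16% + £2.46/m².
Origin Veloria is the FTA partner but 6101.82.88 is not on the preference list; base rate stands.
The additional-duty order on 6101.82.88 targets Drenara, not Veloria; it does not apply.
Duty = £101,046.04 × 16% + 1,676 × £2.46 = £20,290.33.
Line 2 (6907.26.33, Farius, 2,496 kg, £58,406.40):
Base rate for 6907.26.33 is 31%.
6907.26.33 has an FTA preferential rate, but origin Farius is not Veloria; base rate stands.
Duty = £58,406.40 × 31% = £18,105.98.
Line 3 (6804.71.88, Erios, 3,384 liters, £188,116.56):
Base rate for 6804.71.88 is 2% + £3.80/liter.
6804.71.88 has an FTA preferential rate, but origin Erios is not Veloria; base rate stands.
Duty = £188,116.56 × 2% + 3,384 × £3.80 = £16,621.53.
Total = £20,290.33 + £18,105.98 + £16,621.53 = £55,017.84.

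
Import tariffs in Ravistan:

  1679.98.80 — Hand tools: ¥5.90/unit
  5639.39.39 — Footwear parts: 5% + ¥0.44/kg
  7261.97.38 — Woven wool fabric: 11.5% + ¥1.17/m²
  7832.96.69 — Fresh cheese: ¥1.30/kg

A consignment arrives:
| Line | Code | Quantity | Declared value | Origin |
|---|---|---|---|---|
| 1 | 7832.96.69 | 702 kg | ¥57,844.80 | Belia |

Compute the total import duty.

Line 1 (7832.96.69, Belia, 702 kg, ¥57,844.80):
Base rate for 7832.96.69 is ¥1.30/kg.
Duty = 702 × ¥1.30 = ¥912.60.

¥912.60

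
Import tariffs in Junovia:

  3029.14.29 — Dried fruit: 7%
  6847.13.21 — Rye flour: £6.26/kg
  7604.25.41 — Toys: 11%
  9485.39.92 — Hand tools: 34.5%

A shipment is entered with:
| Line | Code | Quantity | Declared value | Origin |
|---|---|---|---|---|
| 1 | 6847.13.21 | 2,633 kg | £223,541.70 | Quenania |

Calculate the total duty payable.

£16,482.58

Line 1 (6847.13.21, Quenania, 2,633 kg, £223,541.70):
Base rate for 6847.13.21 is £6.26/kg.
Duty = 2,633 × £6.26 = £16,482.58.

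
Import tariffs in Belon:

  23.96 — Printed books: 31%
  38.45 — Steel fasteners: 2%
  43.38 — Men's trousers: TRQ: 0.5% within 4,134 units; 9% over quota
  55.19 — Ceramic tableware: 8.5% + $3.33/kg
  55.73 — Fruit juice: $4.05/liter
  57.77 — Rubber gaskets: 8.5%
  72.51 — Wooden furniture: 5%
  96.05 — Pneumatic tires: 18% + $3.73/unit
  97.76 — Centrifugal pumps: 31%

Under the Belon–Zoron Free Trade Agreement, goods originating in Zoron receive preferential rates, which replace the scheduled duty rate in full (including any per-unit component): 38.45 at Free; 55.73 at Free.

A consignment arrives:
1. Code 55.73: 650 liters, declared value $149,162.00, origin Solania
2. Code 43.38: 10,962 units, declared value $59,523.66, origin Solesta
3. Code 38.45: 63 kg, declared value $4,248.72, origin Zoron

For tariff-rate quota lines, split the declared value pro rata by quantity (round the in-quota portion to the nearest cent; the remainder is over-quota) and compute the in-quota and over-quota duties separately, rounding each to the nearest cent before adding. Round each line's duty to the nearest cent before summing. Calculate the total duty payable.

$6,081.58

Line 1 (55.73, Solania, 650 liters, $149,162.00):
Base rate for 55.73 is $4.05/liter.
55.73 has an FTA preferential rate, but origin Solania is not Zoron; base rate stands.
Duty = 650 × $4.05 = $2,632.50.
Line 2 (43.38, Solesta, 10,962 units, $59,523.66):
Code 43.38 is under a tariff-rate quota (threshold 4,134 units). In-quota: 4,134 units at 0.5%; over-quota: 6,828 units at 9%.
Pro-rata value split: in-quota = $59,523.66 × 4,134/10,962 = $22,447.62; over-quota = $59,523.66 − $22,447.62 = $37,076.04.
In-quota duty = $22,447.62 × 0.5% = $112.24. Over-quota duty = $37,076.04 × 9% = $3,336.84.
Line duty = $112.24 + $3,336.84 = $3,449.08.
Line 3 (38.45, Zoron, 63 kg, $4,248.72):
Base rate for 38.45 is 2%.
Origin Zoron qualifies under the Belon–Zoron agreement and 38.45 is covered: preferential rate Free applies instead.
Duty = $4,248.72 × 0% = $0.00.
Total = $2,632.50 + $3,449.08 + $0.00 = $6,081.58.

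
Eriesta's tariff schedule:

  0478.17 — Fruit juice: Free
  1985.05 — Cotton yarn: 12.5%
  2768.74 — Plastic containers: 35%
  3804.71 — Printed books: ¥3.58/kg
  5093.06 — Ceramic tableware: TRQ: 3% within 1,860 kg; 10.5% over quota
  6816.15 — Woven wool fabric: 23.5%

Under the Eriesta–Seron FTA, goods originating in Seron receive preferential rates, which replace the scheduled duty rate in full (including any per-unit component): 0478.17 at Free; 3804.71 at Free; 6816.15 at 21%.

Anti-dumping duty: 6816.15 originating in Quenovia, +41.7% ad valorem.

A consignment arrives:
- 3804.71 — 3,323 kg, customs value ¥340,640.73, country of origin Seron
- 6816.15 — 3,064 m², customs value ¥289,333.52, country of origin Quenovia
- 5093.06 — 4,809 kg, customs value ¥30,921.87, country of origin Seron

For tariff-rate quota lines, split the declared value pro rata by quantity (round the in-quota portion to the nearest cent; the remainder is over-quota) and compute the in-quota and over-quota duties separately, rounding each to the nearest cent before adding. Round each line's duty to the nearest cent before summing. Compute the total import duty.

Line 1 (3804.71, Seron, 3,323 kg, ¥340,640.73):
Base rate for 3804.71 is ¥3.58/kg.
Origin Seron qualifies under the Eriesta–Seron agreement and 3804.71 is covered: preferential rate Free applies instead.
Duty = ¥340,640.73 × 0% = ¥0.00.
Line 2 (6816.15, Quenovia, 3,064 m², ¥289,333.52):
Base rate for 6816.15 is 23.5%.
6816.15 has an FTA preferential rate, but origin Quenovia is not Seron; base rate stands.
Additional duty on 6816.15 from Quenovia: +41.7%. Applied ad valorem rate: 23.5% + 41.7% = 65.2%.
Duty = ¥289,333.52 × 65.2% = ¥188,645.46.
Line 3 (5093.06, Seron, 4,809 kg, ¥30,921.87):
Code 5093.06 is under a tariff-rate quota (threshold 1,860 kg). In-quota: 1,860 kg at 3%; over-quota: 2,949 kg at 10.5%.
Pro-rata value split: in-quota = ¥30,921.87 × 1,860/4,809 = ¥11,959.80; over-quota = ¥30,921.87 − ¥11,959.80 = ¥18,962.07.
In-quota duty = ¥11,959.80 × 3% = ¥358.79. Over-quota duty = ¥18,962.07 × 10.5% = ¥1,991.02.
Line duty = ¥358.79 + ¥1,991.02 = ¥2,349.81.
Total = ¥0.00 + ¥188,645.46 + ¥2,349.81 = ¥190,995.27.

¥190,995.27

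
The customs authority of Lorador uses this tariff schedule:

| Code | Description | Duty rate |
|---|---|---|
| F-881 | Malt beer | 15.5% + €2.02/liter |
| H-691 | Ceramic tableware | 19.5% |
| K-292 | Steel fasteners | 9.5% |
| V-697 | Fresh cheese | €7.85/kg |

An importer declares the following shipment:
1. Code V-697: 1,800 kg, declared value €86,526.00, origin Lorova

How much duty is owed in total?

Line 1 (V-697, Lorova, 1,800 kg, €86,526.00):
Base rate for V-697 is €7.85/kg.
Duty = 1,800 × €7.85 = €14,130.00.

€14,130.00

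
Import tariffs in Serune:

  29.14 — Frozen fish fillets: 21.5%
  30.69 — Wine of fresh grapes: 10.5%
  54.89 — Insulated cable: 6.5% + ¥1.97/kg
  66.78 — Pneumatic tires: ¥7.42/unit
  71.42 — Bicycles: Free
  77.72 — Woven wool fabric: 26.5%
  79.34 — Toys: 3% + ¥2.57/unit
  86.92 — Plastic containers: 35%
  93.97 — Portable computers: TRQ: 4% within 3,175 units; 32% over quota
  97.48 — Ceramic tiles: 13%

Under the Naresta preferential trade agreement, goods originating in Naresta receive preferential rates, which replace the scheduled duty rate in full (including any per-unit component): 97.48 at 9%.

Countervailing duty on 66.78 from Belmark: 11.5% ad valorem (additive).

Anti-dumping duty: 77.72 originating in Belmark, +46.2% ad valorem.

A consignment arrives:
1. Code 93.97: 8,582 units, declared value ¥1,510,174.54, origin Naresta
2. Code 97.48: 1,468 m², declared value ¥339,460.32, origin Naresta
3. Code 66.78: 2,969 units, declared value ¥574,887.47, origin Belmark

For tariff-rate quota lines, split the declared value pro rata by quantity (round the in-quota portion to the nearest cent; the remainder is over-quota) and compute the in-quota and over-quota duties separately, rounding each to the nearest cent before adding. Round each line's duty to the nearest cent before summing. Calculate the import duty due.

Line 1 (93.97, Naresta, 8,582 units, ¥1,510,174.54):
Code 93.97 is under a tariff-rate quota (threshold 3,175 units). In-quota: 3,175 units at 4%; over-quota: 5,407 units at 32%.
Pro-rata value split: in-quota = ¥1,510,174.54 × 3,175/8,582 = ¥558,704.75; over-quota = ¥1,510,174.54 − ¥558,704.75 = ¥951,469.79.
In-quota duty = ¥558,704.75 × 4% = ¥22,348.19. Over-quota duty = ¥951,469.79 × 32% = ¥304,470.33.
Line duty = ¥22,348.19 + ¥304,470.33 = ¥326,818.52.
Line 2 (97.48, Naresta, 1,468 m², ¥339,460.32):
Base rate for 97.48 is 13%.
Origin Naresta qualifies under the Serune–Naresta agreement and 97.48 is covered: preferential rate 9% applies instead.
Duty = ¥339,460.32 × 9% = ¥30,551.43.
Line 3 (66.78, Belmark, 2,969 units, ¥574,887.47):
Base rate for 66.78 is ¥7.42/unit.
Additional duty on 66.78 from Belmark: +11.5% ad valorem. Applied ad valorem rate = 11.5%.
Duty = ¥574,887.47 × 11.5% + 2,969 × ¥7.42 = ¥88,142.04.
Total = ¥326,818.52 + ¥30,551.43 + ¥88,142.04 = ¥445,511.99.

¥445,511.99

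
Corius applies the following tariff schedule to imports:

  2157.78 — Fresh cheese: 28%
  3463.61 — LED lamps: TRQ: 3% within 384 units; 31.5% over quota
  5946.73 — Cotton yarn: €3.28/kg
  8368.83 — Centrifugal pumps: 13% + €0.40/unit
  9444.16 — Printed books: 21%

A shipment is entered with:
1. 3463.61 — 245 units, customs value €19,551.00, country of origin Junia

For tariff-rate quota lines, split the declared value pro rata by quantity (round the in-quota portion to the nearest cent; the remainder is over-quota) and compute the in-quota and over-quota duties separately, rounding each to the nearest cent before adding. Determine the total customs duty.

Line 1 (3463.61, Junia, 245 units, €19,551.00):
Code 3463.61 is under a tariff-rate quota (threshold 384 units). Quantity 245 units is within the quota, so the in-quota rate 3% applies to the full value.
Duty = €19,551.00 × 3% = €586.53.

€586.53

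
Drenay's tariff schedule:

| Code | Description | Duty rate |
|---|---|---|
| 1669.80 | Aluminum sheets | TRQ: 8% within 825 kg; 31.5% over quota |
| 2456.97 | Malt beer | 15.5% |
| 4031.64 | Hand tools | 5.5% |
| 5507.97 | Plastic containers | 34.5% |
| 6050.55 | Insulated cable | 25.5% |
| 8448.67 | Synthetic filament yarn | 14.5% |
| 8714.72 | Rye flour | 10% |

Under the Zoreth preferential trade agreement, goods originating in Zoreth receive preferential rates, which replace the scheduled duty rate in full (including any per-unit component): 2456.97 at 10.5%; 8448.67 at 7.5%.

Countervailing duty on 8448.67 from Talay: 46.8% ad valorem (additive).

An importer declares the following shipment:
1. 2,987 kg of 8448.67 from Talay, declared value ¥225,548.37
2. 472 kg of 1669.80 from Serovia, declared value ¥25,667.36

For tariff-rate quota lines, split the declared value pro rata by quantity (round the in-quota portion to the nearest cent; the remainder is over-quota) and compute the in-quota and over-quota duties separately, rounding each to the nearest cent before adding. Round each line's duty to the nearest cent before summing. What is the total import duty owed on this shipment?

Line 1 (8448.67, Talay, 2,987 kg, ¥225,548.37):
Base rate for 8448.67 is 14.5%.
8448.67 has an FTA preferential rate, but origin Talay is not Zoreth; base rate stands.
Additional duty on 8448.67 from Talay: +46.8%. Applied ad valorem rate: 14.5% + 46.8% = 61.3%.
Duty = ¥225,548.37 × 61.3% = ¥138,261.15.
Line 2 (1669.80, Serovia, 472 kg, ¥25,667.36):
Code 1669.80 is under a tariff-rate quota (threshold 825 kg). Quantity 472 kg is within the quota, so the in-quota rate 8% applies to the full value.
Duty = ¥25,667.36 × 8% = ¥2,053.39.
Total = ¥138,261.15 + ¥2,053.39 = ¥140,314.54.

¥140,314.54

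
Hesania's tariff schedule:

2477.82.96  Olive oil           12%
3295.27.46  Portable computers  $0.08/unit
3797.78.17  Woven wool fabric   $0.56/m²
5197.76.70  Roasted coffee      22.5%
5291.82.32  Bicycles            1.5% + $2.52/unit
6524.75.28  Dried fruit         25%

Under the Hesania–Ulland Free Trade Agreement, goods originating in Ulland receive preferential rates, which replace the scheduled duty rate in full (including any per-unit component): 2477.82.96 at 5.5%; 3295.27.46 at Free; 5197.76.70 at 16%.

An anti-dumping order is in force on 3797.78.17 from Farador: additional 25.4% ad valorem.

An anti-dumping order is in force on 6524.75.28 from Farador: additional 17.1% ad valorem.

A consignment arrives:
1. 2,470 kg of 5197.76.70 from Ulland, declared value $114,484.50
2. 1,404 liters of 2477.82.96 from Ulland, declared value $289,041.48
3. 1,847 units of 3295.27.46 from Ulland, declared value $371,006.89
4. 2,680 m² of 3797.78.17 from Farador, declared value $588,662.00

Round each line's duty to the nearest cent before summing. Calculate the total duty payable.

$185,235.75

Line 1 (5197.76.70, Ulland, 2,470 kg, $114,484.50):
Base rate for 5197.76.70 is 22.5%.
Origin Ulland qualifies under the Hesania–Ulland agreement and 5197.76.70 is covered: preferential rate 16% applies instead.
Duty = $114,484.50 × 16% = $18,317.52.
Line 2 (2477.82.96, Ulland, 1,404 liters, $289,041.48):
Base rate for 2477.82.96 is 12%.
Origin Ulland qualifies under the Hesania–Ulland agreement and 2477.82.96 is covered: preferential rate 5.5% applies instead.
Duty = $289,041.48 × 5.5% = $15,897.28.
Line 3 (3295.27.46, Ulland, 1,847 units, $371,006.89):
Base rate for 3295.27.46 is $0.08/unit.
Origin Ulland qualifies under the Hesania–Ulland agreement and 3295.27.46 is covered: preferential rate Free applies instead.
Duty = $371,006.89 × 0% = $0.00.
Line 4 (3797.78.17, Farador, 2,680 m², $588,662.00):
Base rate for 3797.78.17 is $0.56/m².
Additional duty on 3797.78.17 from Farador: +25.4% ad valorem. Applied ad valorem rate = 25.4%.
Duty = $588,662.00 × 25.4% + 2,680 × $0.56 = $151,020.95.
Total = $18,317.52 + $15,897.28 + $0.00 + $151,020.95 = $185,235.75.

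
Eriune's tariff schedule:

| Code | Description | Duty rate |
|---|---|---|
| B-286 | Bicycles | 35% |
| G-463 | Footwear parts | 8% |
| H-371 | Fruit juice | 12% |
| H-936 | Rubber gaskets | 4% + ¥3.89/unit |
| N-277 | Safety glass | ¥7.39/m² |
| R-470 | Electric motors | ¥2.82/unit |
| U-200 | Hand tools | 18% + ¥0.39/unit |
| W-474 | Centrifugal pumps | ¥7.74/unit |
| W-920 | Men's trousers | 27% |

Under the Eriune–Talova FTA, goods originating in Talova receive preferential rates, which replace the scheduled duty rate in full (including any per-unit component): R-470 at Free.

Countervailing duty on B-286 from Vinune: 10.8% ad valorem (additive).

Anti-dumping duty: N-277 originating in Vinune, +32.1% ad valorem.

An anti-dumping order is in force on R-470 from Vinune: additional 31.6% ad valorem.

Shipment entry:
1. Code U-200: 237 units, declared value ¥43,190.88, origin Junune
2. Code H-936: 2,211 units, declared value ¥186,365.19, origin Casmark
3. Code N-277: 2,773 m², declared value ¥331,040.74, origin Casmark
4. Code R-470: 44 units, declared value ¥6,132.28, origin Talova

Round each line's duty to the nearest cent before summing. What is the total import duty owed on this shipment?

¥44,414.66

Line 1 (U-200, Junune, 237 units, ¥43,190.88):
Base rate for U-200 is 18% + ¥0.39/unit.
Duty = ¥43,190.88 × 18% + 237 × ¥0.39 = ¥7,866.79.
Line 2 (H-936, Casmark, 2,211 units, ¥186,365.19):
Base rate for H-936 is 4% + ¥3.89/unit.
Duty = ¥186,365.19 × 4% + 2,211 × ¥3.89 = ¥16,055.40.
Line 3 (N-277, Casmark, 2,773 m², ¥331,040.74):
Base rate for N-277 is ¥7.39/m².
The additional-duty order on N-277 targets Vinune, not Casmark; it does not apply.
Duty = 2,773 × ¥7.39 = ¥20,492.47.
Line 4 (R-470, Talova, 44 units, ¥6,132.28):
Base rate for R-470 is ¥2.82/unit.
Origin Talova qualifies under the Eriune–Talova agreement and R-470 is covered: preferential rate Free applies instead.
The additional-duty order on R-470 targets Vinune, not Talova; it does not apply.
Duty = ¥6,132.28 × 0% = ¥0.00.
Total = ¥7,866.79 + ¥16,055.40 + ¥20,492.47 + ¥0.00 = ¥44,414.66.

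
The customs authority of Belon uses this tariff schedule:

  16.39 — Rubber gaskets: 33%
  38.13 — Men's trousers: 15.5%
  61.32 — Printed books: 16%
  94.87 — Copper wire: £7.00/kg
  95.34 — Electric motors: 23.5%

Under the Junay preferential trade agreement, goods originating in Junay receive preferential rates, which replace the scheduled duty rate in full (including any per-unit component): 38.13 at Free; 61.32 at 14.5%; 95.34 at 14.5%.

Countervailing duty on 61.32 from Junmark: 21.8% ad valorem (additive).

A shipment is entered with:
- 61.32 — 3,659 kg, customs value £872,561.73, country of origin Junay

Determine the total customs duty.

Line 1 (61.32, Junay, 3,659 kg, £872,561.73):
Base rate for 61.32 is 16%.
Origin Junay qualifies under the Belon–Junay agreement and 61.32 is covered: preferential rate 14.5% applies instead.
The additional-duty order on 61.32 targets Junmark, not Junay; it does not apply.
Duty = £872,561.73 × 14.5% = £126,521.45.

£126,521.45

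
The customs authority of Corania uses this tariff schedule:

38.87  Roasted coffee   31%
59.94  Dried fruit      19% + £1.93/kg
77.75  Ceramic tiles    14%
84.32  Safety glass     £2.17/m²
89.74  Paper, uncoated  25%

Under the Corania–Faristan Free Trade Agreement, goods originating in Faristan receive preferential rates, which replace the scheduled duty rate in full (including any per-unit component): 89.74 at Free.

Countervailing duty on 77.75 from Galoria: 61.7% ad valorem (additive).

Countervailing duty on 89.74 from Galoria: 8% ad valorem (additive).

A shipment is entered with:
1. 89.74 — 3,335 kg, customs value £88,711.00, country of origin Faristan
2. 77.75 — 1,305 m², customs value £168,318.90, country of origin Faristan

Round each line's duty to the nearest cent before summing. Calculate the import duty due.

Line 1 (89.74, Faristan, 3,335 kg, £88,711.00):
Base rate for 89.74 is 25%.
Origin Faristan qualifies under the Corania–Faristan agreement and 89.74 is covered: preferential rate Free applies instead.
The additional-duty order on 89.74 targets Galoria, not Faristan; it does not apply.
Duty = £88,711.00 × 0% = £0.00.
Line 2 (77.75, Faristan, 1,305 m², £168,318.90):
Base rate for 77.75 is 14%.
Origin Faristan is the FTA partner but 77.75 is not on the preference list; base rate stands.
The additional-duty order on 77.75 targets Galoria, not Faristan; it does not apply.
Duty = £168,318.90 × 14% = £23,564.65.
Total = £0.00 + £23,564.65 = £23,564.65.

£23,564.65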